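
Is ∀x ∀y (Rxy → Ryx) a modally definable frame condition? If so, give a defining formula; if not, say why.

Yes, by q → □◇q

The condition is symmetry. A defining modal formula is q → □◇q.
Suppose q→□◇q is valid. Take Rxy and set V(q)={x}. Then q at x, so □◇q at x, so ◇q at y, so some z with Ryz has q; z=x, i.e. Ryx.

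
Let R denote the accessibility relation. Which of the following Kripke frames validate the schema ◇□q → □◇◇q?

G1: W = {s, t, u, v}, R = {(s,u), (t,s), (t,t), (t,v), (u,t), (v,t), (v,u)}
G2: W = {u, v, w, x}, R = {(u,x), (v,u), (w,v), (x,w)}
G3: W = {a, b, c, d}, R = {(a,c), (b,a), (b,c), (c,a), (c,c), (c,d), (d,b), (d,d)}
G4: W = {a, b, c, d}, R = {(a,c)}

G3

This is the axiom for a generalized confluence (Geach) condition; its first-order frame correspondent is ∀x ∀y ∀z ((xRy ∧ xRz) → ∃w (yRw ∧ zR²w)).
G1: fails — tRs, tRs but no w with sRw and sR²w.
G2: fails — uRx, uRx but no t with xRt and xR²t.
G3: ✓.
G4: fails — aRc, aRc but no w with cRw and cR²w.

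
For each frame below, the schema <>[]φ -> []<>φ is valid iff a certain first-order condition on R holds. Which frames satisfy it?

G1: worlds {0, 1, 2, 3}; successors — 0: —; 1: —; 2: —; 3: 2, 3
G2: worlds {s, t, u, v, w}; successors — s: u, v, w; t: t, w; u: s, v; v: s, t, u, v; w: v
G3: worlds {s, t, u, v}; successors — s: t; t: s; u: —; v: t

G3

Frame correspondent (Sahlqvist): forall x forall y forall z (Rxy & Rxz -> exists w (Ryw & Rzw)) — i.e. convergence.
G1: fails — R33 and R32 but 3 and 2 have no common successor.
G2: fails — Rtw and Rtt but w and t have no common successor.
G3: holds.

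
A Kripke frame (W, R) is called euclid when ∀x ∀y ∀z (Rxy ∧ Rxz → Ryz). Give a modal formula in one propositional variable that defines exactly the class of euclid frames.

◇ψ → □◇ψ

This is the Euclidean property; the standard corresponding axiom is 5: ◇ψ → □◇ψ.
Suppose ◇ψ→□◇ψ is valid. Take Rxy, Rxz and set V(ψ)={y}. Then ◇ψ at x, so □◇ψ at x, so ◇ψ at z, so some w with Rzw has ψ; w=y, i.e. Rzy. By symmetry of the argument, Ryz.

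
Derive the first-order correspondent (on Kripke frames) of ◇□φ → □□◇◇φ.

∀x ∀y ∀z ((xRy ∧ xR²z) → ∃w (yRw ∧ zR²w))

This is a Sahlqvist (Geach-type) schema ◇^1□^1φ → □^2◇^2φ.
Minimal-valuation argument: fix x; take any y with xR^1y and any z with xR^2z. Set V(φ) to the set of worlds R-reachable from y in exactly 1 step. Then □^1φ holds at y, so the antecedent holds at x; validity forces ◇^2φ at z, giving a w with zR^2w and yR^1w.
First-order correspondent: ∀x ∀y ∀z ((xRy ∧ xR²z) → ∃w (yRw ∧ zR²w)).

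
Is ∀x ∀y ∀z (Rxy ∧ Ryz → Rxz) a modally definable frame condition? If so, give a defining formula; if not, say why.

The condition is transitivity. A defining modal formula is □p → □□p.
Suppose □p→□□p is valid. Take Rxy, Ryz and set V(p)={w : Rxw}. Then □p at x, so □□p at x, so □p at y, so p at z, i.e. Rxz.

Yes, by □p → □□p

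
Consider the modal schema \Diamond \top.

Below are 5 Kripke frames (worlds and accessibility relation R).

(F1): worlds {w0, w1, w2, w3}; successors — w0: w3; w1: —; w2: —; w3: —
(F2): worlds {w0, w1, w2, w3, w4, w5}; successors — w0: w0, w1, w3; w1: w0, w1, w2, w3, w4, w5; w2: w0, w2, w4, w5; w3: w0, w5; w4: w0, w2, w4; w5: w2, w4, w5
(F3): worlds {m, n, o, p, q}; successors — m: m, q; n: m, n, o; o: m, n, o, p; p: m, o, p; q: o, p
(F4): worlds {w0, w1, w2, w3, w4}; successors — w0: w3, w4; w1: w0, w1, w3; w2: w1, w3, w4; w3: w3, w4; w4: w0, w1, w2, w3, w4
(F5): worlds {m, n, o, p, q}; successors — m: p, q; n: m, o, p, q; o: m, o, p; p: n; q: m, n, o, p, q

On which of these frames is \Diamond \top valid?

Frame correspondent (Sahlqvist): \forall x \exists y Rxy — i.e. seriality.
(F1): fails — world w1 has no successor.
(F2): condition met.
(F3): condition met.
(F4): condition met.
(F5): condition met.

(F2), (F3), (F4), (F5)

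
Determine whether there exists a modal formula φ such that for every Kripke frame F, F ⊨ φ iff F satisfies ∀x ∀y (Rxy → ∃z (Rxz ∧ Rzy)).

This is a Sahlqvist condition; the C4 axiom □□r → □r defines it.
Suppose □□r→□r is valid. Take Rxy and set V(r)={w : xR²w}. Then □□r at x, so □r at x, so r at y, i.e. ∃z(Rxz∧Rzy).

Yes — defined by □□r → □r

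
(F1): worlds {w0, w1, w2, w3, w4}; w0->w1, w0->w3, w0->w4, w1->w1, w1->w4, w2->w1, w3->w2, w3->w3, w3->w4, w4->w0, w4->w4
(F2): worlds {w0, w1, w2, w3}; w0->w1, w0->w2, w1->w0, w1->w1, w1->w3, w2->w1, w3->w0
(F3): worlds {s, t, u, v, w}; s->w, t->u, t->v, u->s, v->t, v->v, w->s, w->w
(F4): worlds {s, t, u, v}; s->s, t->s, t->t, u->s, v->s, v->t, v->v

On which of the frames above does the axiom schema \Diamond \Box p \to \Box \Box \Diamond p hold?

This is the axiom for a generalized confluence (Geach) condition; its first-order frame correspondent is \forall x \forall y \forall z ((xRy \wedge x R^2 z) \to \exists w (yRw \wedge zRw)).
(F1): fails — w0Rw3, w0R²w2 but no w with w3Rw and w2Rw.
(F2): fails — w0Rw2, w0R²w3 but no w with w2Rw and w3Rw.
(F3): fails — tRu, tR²s but no w* with uRw* and sRw*.
(F4): holds.
Valid on: (F4).

(F4)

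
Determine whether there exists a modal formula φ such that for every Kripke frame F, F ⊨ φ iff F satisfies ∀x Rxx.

The condition is reflexivity. A defining modal formula is □p → p.

Yes, by □p → p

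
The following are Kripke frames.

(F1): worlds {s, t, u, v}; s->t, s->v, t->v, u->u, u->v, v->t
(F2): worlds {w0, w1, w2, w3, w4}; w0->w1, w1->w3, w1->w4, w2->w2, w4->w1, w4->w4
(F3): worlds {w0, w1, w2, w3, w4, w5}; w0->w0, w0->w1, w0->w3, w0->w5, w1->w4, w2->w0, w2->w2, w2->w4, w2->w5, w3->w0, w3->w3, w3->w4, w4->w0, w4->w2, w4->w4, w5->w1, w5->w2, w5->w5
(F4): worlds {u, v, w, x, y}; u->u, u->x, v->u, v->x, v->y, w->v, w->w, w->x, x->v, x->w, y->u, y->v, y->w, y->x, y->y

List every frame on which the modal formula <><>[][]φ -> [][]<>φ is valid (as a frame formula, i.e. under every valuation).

(F3), (F4)

Frame correspondent (Sahlqvist): forall x forall y forall z ((x R^2 y & x R^2 z) -> exists w (y R^2 w & zRw)) — i.e. a generalized confluence (Geach) condition.
(F1): fails — sR²t, sR²t but no w with tR²w and tRw.
(F2): fails — w0R²w3, w0R²w3 but no w with w3R²w and w3Rw.
(F3): ✓.
(F4): ✓.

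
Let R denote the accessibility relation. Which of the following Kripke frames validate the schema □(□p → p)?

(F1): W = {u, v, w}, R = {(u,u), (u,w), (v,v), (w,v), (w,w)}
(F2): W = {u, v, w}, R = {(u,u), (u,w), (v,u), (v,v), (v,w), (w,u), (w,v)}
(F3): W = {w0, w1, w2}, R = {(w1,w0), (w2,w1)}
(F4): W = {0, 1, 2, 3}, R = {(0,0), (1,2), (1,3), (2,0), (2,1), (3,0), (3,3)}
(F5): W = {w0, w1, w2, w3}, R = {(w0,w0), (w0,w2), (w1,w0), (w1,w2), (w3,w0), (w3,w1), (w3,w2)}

(F1)

This is the axiom for shift-reflexivity; its first-order frame correspondent is ∀x ∀y (Rxy → Ryy).
(F1): satisfies the condition.
(F2): fails — Ruw but not Rww.
(F3): fails — Rw1w0 but not Rw0w0.
(F4): fails — R12 but not R22.
(F5): fails — Rw1w2 but not Rw2w2.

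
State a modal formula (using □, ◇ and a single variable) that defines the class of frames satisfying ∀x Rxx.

□q → q

A defining formula is □q → q (the T axiom).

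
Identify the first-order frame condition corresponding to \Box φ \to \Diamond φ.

seriality: \forall x \exists y Rxy

This is the D axiom.
Its frame correspondent is seriality — \forall x \exists y Rxy.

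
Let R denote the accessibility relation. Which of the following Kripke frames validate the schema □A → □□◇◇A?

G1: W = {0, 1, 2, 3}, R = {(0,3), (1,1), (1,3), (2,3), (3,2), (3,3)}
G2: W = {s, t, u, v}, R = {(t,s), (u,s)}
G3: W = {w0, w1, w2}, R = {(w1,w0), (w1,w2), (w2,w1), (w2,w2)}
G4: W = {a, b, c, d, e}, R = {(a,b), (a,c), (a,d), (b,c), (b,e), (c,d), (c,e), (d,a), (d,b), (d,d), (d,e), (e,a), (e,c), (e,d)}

Frame correspondent (Sahlqvist): ∀x ∀z (xR²z → ∃w (xRw ∧ zR²w)) — i.e. a generalized confluence (Geach) condition.
G1: holds.
G2: holds.
G3: fails — w2R²w0 but no w with w2Rw and w0R²w.
G4: holds.
Valid on: G1, G2, G4.

G1, G2, G4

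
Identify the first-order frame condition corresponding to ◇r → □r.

Suppose ◇r→□r is valid. Take Rxy, Rxz and set V(r)={y}. Then ◇r at x, so □r at x, so r at z, i.e. z=y.

partial functionality: ∀x ∀y ∀z (Rxy ∧ Rxz → y = z)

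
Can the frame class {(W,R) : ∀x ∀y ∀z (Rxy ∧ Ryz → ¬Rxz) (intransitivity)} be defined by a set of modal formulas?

Any modally definable frame class is closed under surjective bounded morphisms.
The 3-cycle (worlds 0,1,2 with 0→1→2→0) is intransitive. Mapping every world to a single reflexive point • is a surjective bounded morphism; the reflexive point is not intransitive (R••∧R•• but R••).
Hence intransitivity is not modally definable.

No — not modally definable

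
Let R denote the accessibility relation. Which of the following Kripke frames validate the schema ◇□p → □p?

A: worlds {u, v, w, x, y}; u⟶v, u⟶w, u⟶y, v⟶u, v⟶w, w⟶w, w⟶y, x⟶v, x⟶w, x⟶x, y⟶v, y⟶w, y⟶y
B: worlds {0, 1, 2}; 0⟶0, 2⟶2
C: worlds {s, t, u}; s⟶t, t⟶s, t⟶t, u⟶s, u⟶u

Frame correspondent (Sahlqvist): ∀x ∀y ∀z (Rxy ∧ Rxz → Ryz) — i.e. the Euclidean property.
A: fails — Ruv and Ruv but not Rvv.
B: holds.
C: fails — Rts and Rts but not Rss.
Valid on: B.

B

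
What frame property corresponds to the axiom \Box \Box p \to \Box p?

density

Suppose □□p→□p is valid. Take Rxy and set V(p)={w : xR²w}. Then □□p at x, so □p at x, so p at y, i.e. ∃z(Rxz∧Rzy).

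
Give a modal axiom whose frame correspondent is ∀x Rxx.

This is reflexivity; the standard corresponding axiom is T: □ψ → ψ.

□ψ → ψ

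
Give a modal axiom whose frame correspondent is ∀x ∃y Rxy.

A defining formula is □q → ◇q (the D axiom).
Suppose □q→◇q is valid. At any x set V(q)=W. Then □q at x, so ◇q at x, so x has a successor.

□q → ◇q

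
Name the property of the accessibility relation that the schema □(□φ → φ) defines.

shift-reflexivity: ∀x ∀y (Rxy → Ryy)

Suppose □(□φ→φ) is valid. Take Rxy and set V(φ)={w : Ryw}. Then at y, □φ holds; since □(□φ→φ) at x, □φ→φ at y, so φ at y, i.e. Ryy.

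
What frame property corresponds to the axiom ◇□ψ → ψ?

Equivalently (dual form): ψ → □◇ψ.
Suppose ψ→□◇ψ is valid. Take Rxy and set V(ψ)={x}. Then ψ at x, so □◇ψ at x, so ◇ψ at y, so some z with Ryz has ψ; z=x, i.e. Ryx.
The converse is a direct semantic check.
So the correspondent is symmetry.

Symmetry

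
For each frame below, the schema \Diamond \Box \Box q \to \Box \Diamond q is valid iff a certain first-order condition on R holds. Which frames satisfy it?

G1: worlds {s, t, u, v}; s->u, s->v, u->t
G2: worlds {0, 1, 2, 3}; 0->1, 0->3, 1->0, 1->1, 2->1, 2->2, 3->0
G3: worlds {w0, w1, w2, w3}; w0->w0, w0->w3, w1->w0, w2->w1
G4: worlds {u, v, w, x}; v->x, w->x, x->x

G4

Frame correspondent (Sahlqvist): \forall x \forall y \forall z ((xRy \wedge xRz) \to \exists w (y R^2 w \wedge zRw)) — i.e. a generalized confluence (Geach) condition.
G1: fails — sRu, sRu but no w with uR²w and uRw.
G2: fails — 0R3, 0R3 but no w with 3R²w and 3Rw.
G3: fails — w0Rw0, w0Rw3 but no w with w0R²w and w3Rw.
G4: holds.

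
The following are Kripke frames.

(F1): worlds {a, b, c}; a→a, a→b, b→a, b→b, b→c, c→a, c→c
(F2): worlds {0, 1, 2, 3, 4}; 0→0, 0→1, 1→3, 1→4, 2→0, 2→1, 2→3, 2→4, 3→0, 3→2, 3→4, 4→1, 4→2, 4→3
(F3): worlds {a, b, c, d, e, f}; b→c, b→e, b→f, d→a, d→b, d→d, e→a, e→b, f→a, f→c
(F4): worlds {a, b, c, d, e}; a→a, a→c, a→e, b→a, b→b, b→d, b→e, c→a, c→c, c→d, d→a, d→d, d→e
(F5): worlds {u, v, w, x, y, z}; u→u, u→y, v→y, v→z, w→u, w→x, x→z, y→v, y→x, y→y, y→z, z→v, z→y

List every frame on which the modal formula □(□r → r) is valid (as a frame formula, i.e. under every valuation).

(F1)

The schema corresponds to shift-reflexivity: ∀x ∀y (Rxy → Ryy).
(F1): satisfies the condition.
(F2): fails — R34 but not R44.
(F3): fails — Rbc but not Rcc.
(F4): fails — Rde but not Ree.
(F5): fails — Ryx but not Rxx.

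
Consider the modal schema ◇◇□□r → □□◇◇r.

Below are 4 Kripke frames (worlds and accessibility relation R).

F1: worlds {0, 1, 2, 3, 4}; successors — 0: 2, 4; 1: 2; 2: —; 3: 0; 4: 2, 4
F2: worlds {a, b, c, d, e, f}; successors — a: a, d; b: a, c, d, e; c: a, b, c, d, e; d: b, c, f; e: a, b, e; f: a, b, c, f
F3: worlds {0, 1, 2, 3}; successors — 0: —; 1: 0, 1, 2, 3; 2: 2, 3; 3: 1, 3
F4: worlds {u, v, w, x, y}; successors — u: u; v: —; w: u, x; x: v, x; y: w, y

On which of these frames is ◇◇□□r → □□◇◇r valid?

F2

This is the axiom for a generalized confluence (Geach) condition; its first-order frame correspondent is ∀x ∀y ∀z ((xR²y ∧ xR²z) → ∃w (yR²w ∧ zR²w)).
F1: fails — 0R²2, 0R²2 but no w with 2R²w and 2R²w.
F2: holds.
F3: fails — 1R²0, 1R²0 but no w with 0R²w and 0R²w.
F4: fails — wR²u, wR²v but no t with uR²t and vR²t.
Valid on: F2.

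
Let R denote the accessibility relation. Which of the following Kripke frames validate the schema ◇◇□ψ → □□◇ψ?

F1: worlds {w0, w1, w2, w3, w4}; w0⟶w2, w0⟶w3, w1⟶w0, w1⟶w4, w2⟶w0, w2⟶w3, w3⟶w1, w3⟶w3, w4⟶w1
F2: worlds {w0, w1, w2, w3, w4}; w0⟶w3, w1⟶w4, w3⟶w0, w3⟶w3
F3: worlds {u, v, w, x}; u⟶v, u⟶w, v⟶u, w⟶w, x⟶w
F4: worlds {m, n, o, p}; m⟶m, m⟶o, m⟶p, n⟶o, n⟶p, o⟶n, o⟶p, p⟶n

Frame correspondent (Sahlqvist): ∀x ∀y ∀z ((xR²y ∧ xR²z) → ∃w (yRw ∧ zRw)) — i.e. a generalized confluence (Geach) condition.
F1: fails — w0R²w0, w0R²w1 but no w with w0Rw and w1Rw.
F2: holds.
F3: fails — vR²v, vR²w but no t with vRt and wRt.
F4: fails — mR²m, mR²p but no w with mRw and pRw.
Valid on: F2.

F2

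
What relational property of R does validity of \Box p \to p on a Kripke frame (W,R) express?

This schema is the T axiom.
It corresponds to reflexivity: \forall x Rxx.

reflexivity: \forall x Rxx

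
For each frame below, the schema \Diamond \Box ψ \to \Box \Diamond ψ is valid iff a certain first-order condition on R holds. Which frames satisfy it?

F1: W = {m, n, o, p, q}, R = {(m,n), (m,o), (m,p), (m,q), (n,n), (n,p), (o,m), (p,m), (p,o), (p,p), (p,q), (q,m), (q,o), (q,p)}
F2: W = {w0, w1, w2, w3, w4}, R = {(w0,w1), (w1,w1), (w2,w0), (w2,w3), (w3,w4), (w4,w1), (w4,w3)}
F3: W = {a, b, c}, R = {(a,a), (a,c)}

Frame correspondent (Sahlqvist): \forall x \forall y \forall z (Rxy \wedge Rxz \to \exists w (Ryw \wedge Rzw)) — i.e. convergence.
F1: fails — Rmo and Rmn but o and n have no common successor.
F2: fails — Rw2w3 and Rw2w0 but w3 and w0 have no common successor.
F3: fails — Raa and Rac but a and c have no common successor.

none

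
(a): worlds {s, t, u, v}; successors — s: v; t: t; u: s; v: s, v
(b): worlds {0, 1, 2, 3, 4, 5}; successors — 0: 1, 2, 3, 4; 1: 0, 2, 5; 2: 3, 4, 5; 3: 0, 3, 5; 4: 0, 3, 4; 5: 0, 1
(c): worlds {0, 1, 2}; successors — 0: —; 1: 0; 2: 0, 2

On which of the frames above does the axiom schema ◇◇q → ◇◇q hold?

Frame correspondent (Sahlqvist): ∀x ∀y (xR²y → ∃w (y = w ∧ xR²w)) — i.e. a generalized confluence (Geach) condition.
(a): satisfies the condition.
(b): satisfies the condition.
(c): satisfies the condition.
Valid on: (a), (b), (c).

(a), (b), (c)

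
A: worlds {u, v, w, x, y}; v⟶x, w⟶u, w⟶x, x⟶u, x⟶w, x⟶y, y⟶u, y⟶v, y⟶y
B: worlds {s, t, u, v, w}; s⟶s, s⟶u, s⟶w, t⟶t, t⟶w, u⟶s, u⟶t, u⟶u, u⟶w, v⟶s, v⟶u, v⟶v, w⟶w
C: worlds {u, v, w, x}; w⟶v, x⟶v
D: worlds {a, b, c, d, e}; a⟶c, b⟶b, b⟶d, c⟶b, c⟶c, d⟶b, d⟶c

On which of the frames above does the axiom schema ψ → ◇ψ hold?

B

The schema corresponds to reflexivity: ∀x Rxx.
A: fails — world u does not see itself.
B: condition met.
C: fails — world u does not see itself.
D: fails — world a does not see itself.
Valid on: B.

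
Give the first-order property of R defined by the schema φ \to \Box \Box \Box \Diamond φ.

This is a Sahlqvist (Geach-type) schema ◇^0□^0φ → □^3◇^1φ.
Minimal-valuation argument: fix x; take any y with xR^0y and any z with xR^3z. Set V(φ) to the set of worlds R-reachable from y in exactly 0 steps. Then □^0φ holds at y, so the antecedent holds at x; validity forces ◇^1φ at z, giving a w with zR^1w and yR^0w.
First-order correspondent: \forall x \forall z (x R^3 z \to \exists w (x = w \wedge zRw)).

\forall x \forall z (x R^3 z \to \exists w (x = w \wedge zRw))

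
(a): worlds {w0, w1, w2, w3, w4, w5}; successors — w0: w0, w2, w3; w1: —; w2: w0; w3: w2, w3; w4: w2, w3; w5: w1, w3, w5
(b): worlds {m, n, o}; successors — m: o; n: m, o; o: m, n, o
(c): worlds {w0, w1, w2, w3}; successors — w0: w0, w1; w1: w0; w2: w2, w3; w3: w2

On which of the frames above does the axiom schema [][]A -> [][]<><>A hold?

The schema corresponds to a generalized confluence (Geach) condition: forall x forall z (x R^2 z -> exists w (x R^2 w & z R^2 w)).
(a): fails — w5R²w1 but no w with w5R²w and w1R²w.
(b): satisfies the condition.
(c): satisfies the condition.

(b), (c)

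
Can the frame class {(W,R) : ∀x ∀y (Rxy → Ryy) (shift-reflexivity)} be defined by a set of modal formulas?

The condition is shift-reflexivity. A defining modal formula is □(□r → r).
Suppose □(□r→r) is valid. Take Rxy and set V(r)={w : Ryw}. Then at y, □r holds; since □(□r→r) at x, □r→r at y, so r at y, i.e. Ryy.

Definable; □(□r → r) defines it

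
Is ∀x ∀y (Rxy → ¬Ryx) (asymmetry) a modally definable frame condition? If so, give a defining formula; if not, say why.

Modal frame validity is preserved under surjective bounded morphisms.
The 4-cycle (worlds a,b,c,d with a→b→c→d→a) is asymmetric. Mapping every world to a single reflexive point • is a surjective bounded morphism, and the reflexive point is not asymmetric (R•• but asymmetry requires ¬R••).
So no modal formula (or set of formulas) defines exactly the asymmetric frames.

Not definable by any modal formula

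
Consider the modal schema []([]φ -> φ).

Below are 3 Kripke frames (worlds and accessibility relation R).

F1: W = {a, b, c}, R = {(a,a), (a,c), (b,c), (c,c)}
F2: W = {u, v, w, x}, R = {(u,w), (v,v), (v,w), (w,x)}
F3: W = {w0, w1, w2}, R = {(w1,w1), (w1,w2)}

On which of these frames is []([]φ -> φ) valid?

Frame correspondent (Sahlqvist): forall x forall y (Rxy -> Ryy) — i.e. shift-reflexivity.
F1: satisfies the condition.
F2: fails — Ruw but not Rww.
F3: fails — Rw1w2 but not Rw2w2.
Valid on: F1.

F1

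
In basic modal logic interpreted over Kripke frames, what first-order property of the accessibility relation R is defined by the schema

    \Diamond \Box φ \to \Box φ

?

Equivalently (dual form): ◇φ → □◇φ.
Suppose ◇φ→□◇φ is valid. Take Rxy, Rxz and set V(φ)={y}. Then ◇φ at x, so □◇φ at x, so ◇φ at z, so some w with Rzw has φ; w=y, i.e. Rzy. By symmetry of the argument, Ryz.
Conversely, on a frame with the Euclidean property the schema holds at every world under every valuation.
So the correspondent is the Euclidean property.

the Euclidean property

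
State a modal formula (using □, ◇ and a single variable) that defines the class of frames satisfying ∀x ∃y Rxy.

□s → ◇s

This is seriality; the standard corresponding axiom is D: □s → ◇s.
Suppose □s→◇s is valid. At any x set V(s)=W. Then □s at x, so ◇s at x, so x has a successor.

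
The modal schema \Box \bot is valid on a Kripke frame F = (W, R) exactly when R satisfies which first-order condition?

emptiness of R: \forall x \forall y \neg Rxy

This schema is the Ver axiom.
Its frame correspondent is emptiness of R — \forall x \forall y \neg Rxy.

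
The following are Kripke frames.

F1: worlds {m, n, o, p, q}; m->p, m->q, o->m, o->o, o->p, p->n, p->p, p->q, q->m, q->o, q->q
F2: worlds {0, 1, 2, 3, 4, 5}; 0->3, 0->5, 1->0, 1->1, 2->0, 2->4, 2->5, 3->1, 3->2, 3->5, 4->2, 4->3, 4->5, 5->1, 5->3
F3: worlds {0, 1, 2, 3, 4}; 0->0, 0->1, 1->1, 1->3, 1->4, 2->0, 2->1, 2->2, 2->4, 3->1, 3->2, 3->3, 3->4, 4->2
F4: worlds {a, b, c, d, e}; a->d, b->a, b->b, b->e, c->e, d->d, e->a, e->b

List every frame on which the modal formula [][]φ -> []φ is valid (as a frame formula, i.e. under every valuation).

F1, F3

Frame correspondent (Sahlqvist): forall x forall y (Rxy -> exists z (Rxz & Rzy)) — i.e. density.
F1: holds.
F2: fails — R32 but no z with R3z and Rz2.
F3: holds.
F4: fails — Rce but no z with Rcz and Rze.
Valid on: F1, F3.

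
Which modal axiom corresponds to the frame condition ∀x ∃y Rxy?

□r → ◇r

A defining formula is □r → ◇r (the D axiom).
Suppose □r→◇r is valid. At any x set V(r)=W. Then □r at x, so ◇r at x, so x has a successor.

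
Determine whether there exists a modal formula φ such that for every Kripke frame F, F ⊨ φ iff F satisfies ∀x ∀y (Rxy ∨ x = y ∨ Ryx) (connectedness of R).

Any modally definable frame class is closed under disjoint unions.
Take 4 disjoint single-world reflexive frames: each is trivially connected, but their disjoint union has 4 worlds with no edge between distinct components, so it is not connected.
Hence connectedness of R is not modally definable.

Not definable by any modal formula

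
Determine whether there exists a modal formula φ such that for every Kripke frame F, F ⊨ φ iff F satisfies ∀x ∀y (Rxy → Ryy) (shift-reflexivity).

Yes, by □(□r → r)

Yes: it is shift-reflexivity, defined by the T□ schema □(□r → r).
Suppose □(□r→r) is valid. Take Rxy and set V(r)={w : Ryw}. Then at y, □r holds; since □(□r→r) at x, □r→r at y, so r at y, i.e. Ryy.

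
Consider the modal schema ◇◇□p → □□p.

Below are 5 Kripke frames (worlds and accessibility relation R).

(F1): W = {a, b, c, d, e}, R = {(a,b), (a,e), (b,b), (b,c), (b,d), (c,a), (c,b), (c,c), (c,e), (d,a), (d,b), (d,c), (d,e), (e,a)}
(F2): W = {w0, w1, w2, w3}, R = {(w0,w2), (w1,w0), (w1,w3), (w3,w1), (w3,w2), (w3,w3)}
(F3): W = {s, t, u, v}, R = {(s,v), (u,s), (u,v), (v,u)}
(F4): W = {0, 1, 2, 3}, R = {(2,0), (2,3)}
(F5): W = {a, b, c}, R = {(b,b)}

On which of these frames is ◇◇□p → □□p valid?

This is the axiom for a generalized confluence (Geach) condition; its first-order frame correspondent is ∀x ∀y ∀z ((xR²y ∧ xR²z) → ∃w (yRw ∧ z = w)).
(F1): fails — aR²a, aR²a but no w with aRw and a=w.
(F2): fails — w1R²w1, w1R²w1 but no w with w1Rw and w1=w.
(F3): fails — sR²u, sR²u but no w with uRw and u=w.
(F4): ✓.
(F5): ✓.

(F4), (F5)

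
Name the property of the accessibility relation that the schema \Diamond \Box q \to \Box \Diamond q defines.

Suppose ◇□q→□◇q is valid. Take Rxy, Rxz and set V(q)={w : Ryw}. Then □q at y so ◇□q at x, so □◇q at x, so ◇q at z, giving w with Rzw and Ryw.
Conversely, on a frame with convergence the schema holds at every world under every valuation.
So the correspondent is convergence.

Convergence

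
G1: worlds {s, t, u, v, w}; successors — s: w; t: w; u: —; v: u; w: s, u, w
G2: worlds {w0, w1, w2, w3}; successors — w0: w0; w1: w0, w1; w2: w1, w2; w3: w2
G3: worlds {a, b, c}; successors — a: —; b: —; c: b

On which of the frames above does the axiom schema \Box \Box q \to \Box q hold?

G2

Frame correspondent (Sahlqvist): \forall x \forall y (Rxy \to \exists z (Rxz \wedge Rzy)) — i.e. density.
G1: fails — Rvu but no z with Rvz and Rzu.
G2: ✓.
G3: fails — Rcb but no z with Rcz and Rzb.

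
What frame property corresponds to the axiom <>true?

◇⊤ holds at w iff w has a successor, so frame-validity of ◇⊤ is exactly seriality. Equivalently via □A → ◇A:
Suppose □A→◇A is valid. At any x set V(A)=W. Then □A at x, so ◇A at x, so x has a successor.
Conversely, on a frame with seriality the schema holds at every world under every valuation.
So the correspondent is seriality.

seriality: forall x exists y Rxy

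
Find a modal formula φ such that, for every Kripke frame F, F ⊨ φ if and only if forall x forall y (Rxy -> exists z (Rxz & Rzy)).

□□q → □q

This is density; the standard corresponding axiom is C4: □□q → □q.
Suppose □□q→□q is valid. Take Rxy and set V(q)={w : xR²w}. Then □□q at x, so □q at x, so q at y, i.e. ∃z(Rxz∧Rzy).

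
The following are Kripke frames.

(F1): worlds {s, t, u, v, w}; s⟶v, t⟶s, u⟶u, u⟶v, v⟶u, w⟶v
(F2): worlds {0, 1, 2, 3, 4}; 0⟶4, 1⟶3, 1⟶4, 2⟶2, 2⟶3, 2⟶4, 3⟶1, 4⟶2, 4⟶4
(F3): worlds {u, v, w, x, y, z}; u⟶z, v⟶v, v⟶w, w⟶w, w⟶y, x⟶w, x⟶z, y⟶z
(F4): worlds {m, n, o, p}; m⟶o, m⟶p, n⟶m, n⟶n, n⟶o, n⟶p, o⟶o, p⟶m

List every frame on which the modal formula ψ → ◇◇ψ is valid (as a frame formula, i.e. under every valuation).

(F4)

The schema corresponds to a generalized confluence (Geach) condition: ∀x ∃w (x = w ∧ xR²w).
(F1): fails — at s but no w* with s=w* and sR²w*.
(F2): fails — at 0 but no w with 0=w and 0R²w.
(F3): fails — at u but no t with u=t and uR²t.
(F4): holds.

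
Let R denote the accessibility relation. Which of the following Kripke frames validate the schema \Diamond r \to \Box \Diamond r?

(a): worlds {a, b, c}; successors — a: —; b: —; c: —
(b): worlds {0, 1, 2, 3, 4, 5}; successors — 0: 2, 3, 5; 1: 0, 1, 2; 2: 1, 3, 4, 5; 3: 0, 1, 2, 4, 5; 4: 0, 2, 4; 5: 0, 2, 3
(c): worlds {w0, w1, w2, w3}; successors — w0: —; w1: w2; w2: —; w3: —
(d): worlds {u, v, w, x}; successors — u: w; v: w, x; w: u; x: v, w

The schema corresponds to the Euclidean property: \forall x \forall y \forall z (Rxy \wedge Rxz \to Ryz).
(a): condition met.
(b): fails — R03 and R03 but not R33.
(c): fails — Rw1w2 and Rw1w2 but not Rw2w2.
(d): fails — Ruw and Ruw but not Rww.
Valid on: (a).

(a)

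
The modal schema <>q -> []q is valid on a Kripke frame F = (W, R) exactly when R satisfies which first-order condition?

Suppose ◇q→□q is valid. Take Rxy, Rxz and set V(q)={y}. Then ◇q at x, so □q at x, so q at z, i.e. z=y.
Conversely, on a frame with partial functionality the schema holds at every world under every valuation.
Frame condition: forall x forall y forall z (Rxy & Rxz -> y = z).

partial functionality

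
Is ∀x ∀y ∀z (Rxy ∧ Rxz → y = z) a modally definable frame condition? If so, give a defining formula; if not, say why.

Yes: it is partial functionality, defined by the CD schema ◇r → □r.
Suppose ◇r→□r is valid. Take Rxy, Rxz and set V(r)={y}. Then ◇r at x, so □r at x, so r at z, i.e. z=y.

Definable; ◇r → □r defines it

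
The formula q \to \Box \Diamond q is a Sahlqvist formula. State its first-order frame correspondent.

symmetry

Suppose q→□◇q is valid. Take Rxy and set V(q)={x}. Then q at x, so □◇q at x, so ◇q at y, so some z with Ryz has q; z=x, i.e. Ryx.
Conversely, any frame satisfying \forall x \forall y (Rxy \to Ryx) validates the schema.
So the correspondent is symmetry.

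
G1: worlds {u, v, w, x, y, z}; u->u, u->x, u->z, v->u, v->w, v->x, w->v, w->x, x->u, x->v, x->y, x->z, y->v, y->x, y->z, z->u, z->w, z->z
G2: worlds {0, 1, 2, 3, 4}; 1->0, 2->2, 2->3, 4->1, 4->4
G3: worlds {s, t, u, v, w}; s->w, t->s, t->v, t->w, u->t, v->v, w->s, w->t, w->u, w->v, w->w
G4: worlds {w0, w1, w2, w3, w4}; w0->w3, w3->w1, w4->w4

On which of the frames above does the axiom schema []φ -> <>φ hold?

Frame correspondent (Sahlqvist): forall x exists y Rxy — i.e. seriality.
G1: condition met.
G2: fails — world 0 has no successor.
G3: condition met.
G4: fails — world w1 has no successor.
Valid on: G1, G3.

G1, G3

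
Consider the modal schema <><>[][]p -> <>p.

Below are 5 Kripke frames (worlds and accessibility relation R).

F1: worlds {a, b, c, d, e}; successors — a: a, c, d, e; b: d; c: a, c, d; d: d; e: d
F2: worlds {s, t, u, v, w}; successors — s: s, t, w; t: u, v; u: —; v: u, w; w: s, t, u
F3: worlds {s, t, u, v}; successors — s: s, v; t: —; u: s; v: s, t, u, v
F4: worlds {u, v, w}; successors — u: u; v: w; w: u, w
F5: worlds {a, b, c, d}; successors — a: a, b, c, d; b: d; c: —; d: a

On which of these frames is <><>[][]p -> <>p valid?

The schema corresponds to a generalized confluence (Geach) condition: forall x forall y (x R^2 y -> exists w (y R^2 w & xRw)).
F1: condition met.
F2: fails — sR²u but no w* with uR²w* and sRw*.
F3: fails — sR²t but no w with tR²w and sRw.
F4: fails — vR²u but no t with uR²t and vRt.
F5: fails — aR²c but no w with cR²w and aRw.
Valid on: F1.

F1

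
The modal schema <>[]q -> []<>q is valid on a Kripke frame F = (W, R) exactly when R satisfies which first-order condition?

convergence: forall x forall y forall z (Rxy & Rxz -> exists w (Ryw & Rzw))

Suppose ◇□q→□◇q is valid. Take Rxy, Rxz and set V(q)={w : Ryw}. Then □q at y so ◇□q at x, so □◇q at x, so ◇q at z, giving w with Rzw and Ryw.
Conversely, on a frame with convergence the schema holds at every world under every valuation.
So the correspondent is convergence.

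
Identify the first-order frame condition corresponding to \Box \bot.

This schema is the Ver axiom.
Its frame correspondent is emptiness of R — \forall x \forall y \neg Rxy.

emptiness of R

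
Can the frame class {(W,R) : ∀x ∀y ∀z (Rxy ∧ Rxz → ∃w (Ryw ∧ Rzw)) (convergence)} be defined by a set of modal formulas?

Yes: it is convergence, defined by the .2 schema ◇□p → □◇p.
Suppose ◇□p→□◇p is valid. Take Rxy, Rxz and set V(p)={w : Ryw}. Then □p at y so ◇□p at x, so □◇p at x, so ◇p at z, giving w with Rzw and Ryw.

Yes, by ◇□p → □◇p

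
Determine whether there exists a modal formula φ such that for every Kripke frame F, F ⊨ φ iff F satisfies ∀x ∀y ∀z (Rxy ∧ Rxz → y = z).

The condition is partial functionality. A defining modal formula is ◇q → □q.
Suppose ◇q→□q is valid. Take Rxy, Rxz and set V(q)={y}. Then ◇q at x, so □q at x, so q at z, i.e. z=y.

Definable; ◇q → □q defines it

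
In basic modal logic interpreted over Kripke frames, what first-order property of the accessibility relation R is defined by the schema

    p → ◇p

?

reflexivity

Replacing p by ¬p and contraposing gives the equivalent schema □p → p.
Suppose □p→p is valid. At any x set V(p)={w : Rxw}. Then □p holds at x, so p holds at x, i.e. Rxx.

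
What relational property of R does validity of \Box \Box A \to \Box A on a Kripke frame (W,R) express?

Density

Suppose □□A→□A is valid. Take Rxy and set V(A)={w : xR²w}. Then □□A at x, so □A at x, so A at y, i.e. ∃z(Rxz∧Rzy).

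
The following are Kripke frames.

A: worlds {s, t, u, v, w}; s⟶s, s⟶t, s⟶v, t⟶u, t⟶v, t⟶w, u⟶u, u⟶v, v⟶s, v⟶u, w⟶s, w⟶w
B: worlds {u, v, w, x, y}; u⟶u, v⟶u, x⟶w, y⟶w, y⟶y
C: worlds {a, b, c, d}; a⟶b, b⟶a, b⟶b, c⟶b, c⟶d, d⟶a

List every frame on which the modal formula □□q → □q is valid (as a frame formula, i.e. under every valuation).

Frame correspondent (Sahlqvist): ∀x ∀y (Rxy → ∃z (Rxz ∧ Rzy)) — i.e. density.
A: condition met.
B: fails — Rxw but no z with Rxz and Rzw.
C: fails — Rcd but no z with Rcz and Rzd.

A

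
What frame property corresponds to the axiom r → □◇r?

This is the B axiom.
Its frame correspondent is symmetry — ∀x ∀y (Rxy → Ryx).

symmetry: ∀x ∀y (Rxy → Ryx)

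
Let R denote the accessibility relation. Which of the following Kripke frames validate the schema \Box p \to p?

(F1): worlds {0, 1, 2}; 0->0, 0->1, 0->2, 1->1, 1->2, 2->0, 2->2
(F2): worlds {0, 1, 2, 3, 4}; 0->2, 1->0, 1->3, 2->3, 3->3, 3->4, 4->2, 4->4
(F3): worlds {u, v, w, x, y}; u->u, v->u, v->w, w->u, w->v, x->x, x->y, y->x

(F1)

This is the axiom for reflexivity; its first-order frame correspondent is \forall x Rxx.
(F1): ✓.
(F2): fails — world 0 does not see itself.
(F3): fails — world v does not see itself.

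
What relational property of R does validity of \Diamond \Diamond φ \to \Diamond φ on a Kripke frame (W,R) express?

This schema is equivalent to the 4 axiom □φ → □□φ.
It corresponds to transitivity: \forall x \forall y \forall z (Rxy \wedge Ryz \to Rxz).

transitivity: \forall x \forall y \forall z (Rxy \wedge Ryz \to Rxz)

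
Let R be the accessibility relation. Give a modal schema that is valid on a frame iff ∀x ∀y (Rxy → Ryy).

□(□q → q)

The condition is shift-reflexivity. The T□ schema □(□q → q) defines it.
Suppose □(□q→q) is valid. Take Rxy and set V(q)={w : Ryw}. Then at y, □q holds; since □(□q→q) at x, □q→q at y, so q at y, i.e. Ryy.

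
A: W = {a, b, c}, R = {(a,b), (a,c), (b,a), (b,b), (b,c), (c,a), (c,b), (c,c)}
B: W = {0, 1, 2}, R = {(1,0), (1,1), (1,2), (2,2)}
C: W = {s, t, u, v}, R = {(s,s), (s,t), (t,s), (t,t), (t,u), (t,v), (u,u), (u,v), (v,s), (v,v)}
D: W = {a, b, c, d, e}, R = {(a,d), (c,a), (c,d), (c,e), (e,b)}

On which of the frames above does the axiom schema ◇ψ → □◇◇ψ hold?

A

Frame correspondent (Sahlqvist): ∀x ∀y ∀z ((xRy ∧ xRz) → ∃w (y = w ∧ zR²w)) — i.e. a generalized confluence (Geach) condition.
A: satisfies the condition.
B: fails — 1R0, 1R0 but no w with 0=w and 0R²w.
C: fails — tRt, tRu but no w with t=w and uR²w.
D: fails — aRd, aRd but no w with d=w and dR²w.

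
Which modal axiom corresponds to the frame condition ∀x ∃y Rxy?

□s → ◇s

A defining formula is □s → ◇s (the D axiom).
Suppose □s→◇s is valid. At any x set V(s)=W. Then □s at x, so ◇s at x, so x has a successor.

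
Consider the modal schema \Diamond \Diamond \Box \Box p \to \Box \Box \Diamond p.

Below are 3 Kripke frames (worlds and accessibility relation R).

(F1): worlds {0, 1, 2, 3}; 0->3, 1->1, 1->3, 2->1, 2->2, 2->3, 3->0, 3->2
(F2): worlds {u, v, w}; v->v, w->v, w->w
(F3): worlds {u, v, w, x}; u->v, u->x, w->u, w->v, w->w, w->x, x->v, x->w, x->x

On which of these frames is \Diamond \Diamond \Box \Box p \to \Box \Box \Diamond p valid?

This is the axiom for a generalized confluence (Geach) condition; its first-order frame correspondent is \forall x \forall y \forall z ((x R^2 y \wedge x R^2 z) \to \exists w (y R^2 w \wedge zRw)).
(F1): fails — 0R²0, 0R²0 but no w with 0R²w and 0Rw.
(F2): satisfies the condition.
(F3): fails — uR²v, uR²v but no t with vR²t and vRt.

(F2)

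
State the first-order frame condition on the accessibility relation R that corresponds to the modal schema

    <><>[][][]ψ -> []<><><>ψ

forall x forall y forall z ((x R^2 y & xRz) -> exists w (y R^3 w & z R^3 w))

This is a Sahlqvist (Geach-type) schema ◇^2□^3ψ → □^1◇^3ψ.
Minimal-valuation argument: fix x; take any y with xR^2y and any z with xR^1z. Set V(ψ) to the set of worlds R-reachable from y in exactly 3 steps. Then □^3ψ holds at y, so the antecedent holds at x; validity forces ◇^3ψ at z, giving a w with zR^3w and yR^3w.
First-order correspondent: forall x forall y forall z ((x R^2 y & xRz) -> exists w (y R^3 w & z R^3 w)).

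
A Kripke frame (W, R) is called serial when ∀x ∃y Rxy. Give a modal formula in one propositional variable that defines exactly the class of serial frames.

The condition is seriality. The D schema □q → ◇q defines it.
Suppose □q→◇q is valid. At any x set V(q)=W. Then □q at x, so ◇q at x, so x has a successor.

□q → ◇q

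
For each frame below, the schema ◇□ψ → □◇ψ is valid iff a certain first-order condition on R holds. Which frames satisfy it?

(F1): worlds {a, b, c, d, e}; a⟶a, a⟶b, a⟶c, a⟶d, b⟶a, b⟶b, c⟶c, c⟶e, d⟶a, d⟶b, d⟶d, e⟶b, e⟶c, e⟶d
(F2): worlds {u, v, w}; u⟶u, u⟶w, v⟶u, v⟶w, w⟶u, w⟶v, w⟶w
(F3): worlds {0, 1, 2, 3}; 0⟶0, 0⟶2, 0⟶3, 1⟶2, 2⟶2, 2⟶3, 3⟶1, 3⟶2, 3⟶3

(F2), (F3)

The schema corresponds to convergence: ∀x ∀y ∀z (Rxy ∧ Rxz → ∃w (Ryw ∧ Rzw)).
(F1): fails — Rab and Rac but b and c have no common successor.
(F2): condition met.
(F3): condition met.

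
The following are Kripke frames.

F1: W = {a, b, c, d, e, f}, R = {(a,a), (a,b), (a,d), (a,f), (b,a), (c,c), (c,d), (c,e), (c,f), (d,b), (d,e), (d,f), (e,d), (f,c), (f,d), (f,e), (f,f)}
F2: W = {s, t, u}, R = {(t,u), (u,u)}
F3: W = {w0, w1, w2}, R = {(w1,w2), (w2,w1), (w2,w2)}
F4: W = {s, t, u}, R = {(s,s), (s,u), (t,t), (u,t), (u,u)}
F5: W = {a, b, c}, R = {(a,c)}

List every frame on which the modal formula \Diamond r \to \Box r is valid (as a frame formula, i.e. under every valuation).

The schema corresponds to partial functionality: \forall x \forall y \forall z (Rxy \wedge Rxz \to y = z).
F1: fails — a sees both a and b.
F2: condition met.
F3: fails — w2 sees both w1 and w2.
F4: fails — s sees both s and u.
F5: condition met.
Valid on: F2, F5.

F2, F5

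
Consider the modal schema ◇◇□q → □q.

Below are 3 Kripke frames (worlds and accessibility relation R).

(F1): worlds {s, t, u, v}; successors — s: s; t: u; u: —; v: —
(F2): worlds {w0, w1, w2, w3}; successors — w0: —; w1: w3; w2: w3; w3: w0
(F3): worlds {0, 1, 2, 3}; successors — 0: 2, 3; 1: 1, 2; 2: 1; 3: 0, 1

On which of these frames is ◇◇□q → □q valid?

Frame correspondent (Sahlqvist): ∀x ∀y ∀z ((xR²y ∧ xRz) → ∃w (yRw ∧ z = w)) — i.e. a generalized confluence (Geach) condition.
(F1): condition met.
(F2): fails — w1R²w0, w1Rw3 but no w with w0Rw and w3=w.
(F3): fails — 0R²1, 0R3 but no w with 1Rw and 3=w.
Valid on: (F1).

(F1)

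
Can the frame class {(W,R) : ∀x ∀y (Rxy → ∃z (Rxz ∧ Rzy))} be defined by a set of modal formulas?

Yes — defined by □□q → □q

The condition is density. A defining modal formula is □□q → □q.
Suppose □□q→□q is valid. Take Rxy and set V(q)={w : xR²w}. Then □□q at x, so □q at x, so q at y, i.e. ∃z(Rxz∧Rzy).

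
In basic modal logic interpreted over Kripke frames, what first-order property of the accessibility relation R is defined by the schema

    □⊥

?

□⊥ is valid iff no world has any successor (otherwise □⊥ fails at any world with one).
The converse is a direct semantic check.
So the correspondent is emptiness of R.

Emptiness of R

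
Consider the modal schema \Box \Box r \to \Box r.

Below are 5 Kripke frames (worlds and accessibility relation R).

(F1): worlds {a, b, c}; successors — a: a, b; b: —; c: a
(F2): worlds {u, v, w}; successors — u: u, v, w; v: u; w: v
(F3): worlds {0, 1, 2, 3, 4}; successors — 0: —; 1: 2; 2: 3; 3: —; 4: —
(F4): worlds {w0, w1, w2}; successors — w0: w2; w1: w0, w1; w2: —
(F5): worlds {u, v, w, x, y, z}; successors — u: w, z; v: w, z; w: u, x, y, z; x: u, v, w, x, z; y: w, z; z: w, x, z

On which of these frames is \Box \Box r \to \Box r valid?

(F1)

This is the axiom for density; its first-order frame correspondent is \forall x \forall y (Rxy \to \exists z (Rxz \wedge Rzy)).
(F1): holds.
(F2): fails — Rwv but no z with Rwz and Rzv.
(F3): fails — R12 but no z with R1z and Rz2.
(F4): fails — Rw0w2 but no z with Rw0z and Rzw2.
(F5): fails — Rwy but no t with Rwt and Rty.
Valid on: (F1).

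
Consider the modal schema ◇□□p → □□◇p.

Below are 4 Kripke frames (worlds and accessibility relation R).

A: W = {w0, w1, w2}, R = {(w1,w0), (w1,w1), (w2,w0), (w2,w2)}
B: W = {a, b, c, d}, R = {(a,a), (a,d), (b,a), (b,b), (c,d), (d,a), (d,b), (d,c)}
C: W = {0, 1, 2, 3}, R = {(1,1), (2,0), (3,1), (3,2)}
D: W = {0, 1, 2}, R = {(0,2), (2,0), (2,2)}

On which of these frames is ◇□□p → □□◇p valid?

This is the axiom for a generalized confluence (Geach) condition; its first-order frame correspondent is ∀x ∀y ∀z ((xRy ∧ xR²z) → ∃w (yR²w ∧ zRw)).
A: fails — w1Rw0, w1R²w0 but no w with w0R²w and w0Rw.
B: satisfies the condition.
C: fails — 3R1, 3R²0 but no w with 1R²w and 0Rw.
D: satisfies the condition.
Valid on: B, D.

B, D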